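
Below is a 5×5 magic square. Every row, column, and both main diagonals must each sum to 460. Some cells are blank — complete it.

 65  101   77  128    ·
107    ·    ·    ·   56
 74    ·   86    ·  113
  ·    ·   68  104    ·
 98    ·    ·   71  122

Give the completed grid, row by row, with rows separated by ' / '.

65 101 77 128 89 / 107 83 119 95 56 / 74 125 86 62 113 / 116 92 68 104 80 / 98 59 110 71 122

From row 1, 460 − (65 + 101 + 77 + 128) gives (1,5) = 89.
Column 1: 65 + 107 + 74 + 98 + ? = 460, so (4,1) = 116.
Using column 5: 89 + 56 + 113 + 122 + ? → (4,5) = 460 − 380 = 80.
Using main diagonal: 65 + 86 + 104 + 122 + ? → (2,2) = 460 − 377 = 83.
The remaining cell in row 4 is (4,2) = 460 − 368 = 92.
Anti-diagonal needs 460; the known cells sum to 365, so (2,4) = 95.
The remaining cell in row 2 is (2,3) = 460 − 341 = 119.
Column 3 must total 460; the given cells sum to 350, so (5,3) = 110.
Column 4 needs 460; the known cells sum to 398, so (3,4) = 62.
Row 3 must total 460; the given cells sum to 335, so (3,2) = 125.
Row 5: 98 + 110 + 71 + 122 + ? = 460, so (5,2) = 59.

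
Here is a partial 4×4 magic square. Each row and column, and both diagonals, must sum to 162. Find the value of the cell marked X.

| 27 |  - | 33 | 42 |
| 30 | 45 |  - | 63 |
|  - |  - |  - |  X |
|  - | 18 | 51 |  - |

21

The remaining cell in row 1 is (1,2) = 162 − 102 = 60.
Row 2 needs 162; the known cells sum to 138, so (2,3) = 24.
Column 2: 60 + 45 + 18 + ? = 162, so (3,2) = 39.
Column 3 needs 162; the known cells sum to 108, so (3,3) = 54.
From main diagonal, 162 − (27 + 45 + 54) gives (4,4) = 36.
The remaining cell in anti-diagonal is (4,1) = 162 − 105 = 57.
Column 1: 27 + 30 + 57 + ? = 162, so (3,1) = 48.
Using column 4: 42 + 63 + 36 + ? → (3,4) = 162 − 141 = 21.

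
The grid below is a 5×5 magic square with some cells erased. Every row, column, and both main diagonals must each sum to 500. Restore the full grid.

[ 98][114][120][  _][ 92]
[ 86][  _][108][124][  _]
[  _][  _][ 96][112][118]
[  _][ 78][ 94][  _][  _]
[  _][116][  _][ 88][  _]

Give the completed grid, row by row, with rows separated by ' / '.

Using row 1: 98 + 114 + 120 + 92 + ? → (1,4) = 500 − 424 = 76.
Column 3 must total 500; the given cells sum to 418, so (5,3) = 82.
Column 4 needs 500; the known cells sum to 400, so (4,4) = 100.
The remaining cell in anti-diagonal is (5,1) = 500 − 390 = 110.
Row 5 needs 500; the known cells sum to 396, so (5,5) = 104.
From main diagonal, 500 − (98 + 96 + 100 + 104) gives (2,2) = 102.
From row 2, 500 − (86 + 102 + 108 + 124) gives (2,5) = 80.
Column 2 must total 500; the given cells sum to 410, so (3,2) = 90.
Column 5 must total 500; the given cells sum to 394, so (4,5) = 106.
From row 3, 500 − (90 + 96 + 112 + 118) gives (3,1) = 84.
Row 4: 78 + 94 + 100 + 106 + ? = 500, so (4,1) = 122.

98 114 120 76 92 / 86 102 108 124 80 / 84 90 96 112 118 / 122 78 94 100 106 / 110 116 82 88 104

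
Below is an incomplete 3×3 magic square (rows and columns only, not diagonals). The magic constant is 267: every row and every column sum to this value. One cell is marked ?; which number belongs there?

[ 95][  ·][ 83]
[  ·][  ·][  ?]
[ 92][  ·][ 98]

86

Row 1: 95 + 83 + ? = 267, so (1,2) = 89.
Row 3 needs 267; the known cells sum to 190, so (3,2) = 77.
Column 1 needs 267; the known cells sum to 187, so (2,1) = 80.
Column 2 must total 267; the given cells sum to 166, so (2,2) = 101.
Column 3 must total 267; the given cells sum to 181, so (2,3) = 86.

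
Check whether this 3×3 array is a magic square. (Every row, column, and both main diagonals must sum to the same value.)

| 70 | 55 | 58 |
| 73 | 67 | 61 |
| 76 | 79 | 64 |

Row 1: 70 + 55 + 58 = 183.
Row 2: 73 + 67 + 61 = 201.
Row 3: 76 + 79 + 64 = 219.
Column 1: 70 + 73 + 76 = 219.
Column 2: 55 + 67 + 79 = 201.
Column 3: 58 + 61 + 64 = 183.
Main diagonal: 70 + 67 + 64 = 201.
Anti-diagonal: 58 + 67 + 76 = 201.

No — column 1 sums to 219 but column 3 sums to 183.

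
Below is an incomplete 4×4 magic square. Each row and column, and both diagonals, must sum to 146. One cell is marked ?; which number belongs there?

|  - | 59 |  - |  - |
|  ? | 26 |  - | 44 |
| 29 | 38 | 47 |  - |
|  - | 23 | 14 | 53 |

41

Row 3: 29 + 38 + 47 + ? = 146, so (3,4) = 32.
Using row 4: 23 + 14 + 53 + ? → (4,1) = 146 − 90 = 56.
The remaining cell in column 4 is (1,4) = 146 − 129 = 17.
Main diagonal needs 146; the known cells sum to 126, so (1,1) = 20.
From anti-diagonal, 146 − (17 + 38 + 56) gives (2,3) = 35.
Row 1 must total 146; the given cells sum to 96, so (1,3) = 50.
Using row 2: 26 + 35 + 44 + ? → (2,1) = 146 − 105 = 41.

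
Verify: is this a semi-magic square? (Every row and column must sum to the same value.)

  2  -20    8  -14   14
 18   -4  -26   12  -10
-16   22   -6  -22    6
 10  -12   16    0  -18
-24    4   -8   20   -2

Row 1: 2 + (-20) + 8 + (-14) + 14 = -10.
Row 2: 18 + (-4) + (-26) + 12 + (-10) = -10.
Row 3: -16 + 22 + (-6) + (-22) + 6 = -16.
Row 4: 10 + (-12) + 16 + 0 + (-18) = -4.
Row 5: -24 + 4 + (-8) + 20 + (-2) = -10.
Column 1: 2 + 18 + (-16) + 10 + (-24) = -10.
Column 2: -20 + (-4) + 22 + (-12) + 4 = -10.
Column 3: 8 + (-26) + (-6) + 16 + (-8) = -16.
Column 4: -14 + 12 + (-22) + 0 + 20 = -4.
Column 5: 14 + (-10) + 6 + (-18) + (-2) = -10.

No — row 1 sums to -10 but row 4 sums to -4.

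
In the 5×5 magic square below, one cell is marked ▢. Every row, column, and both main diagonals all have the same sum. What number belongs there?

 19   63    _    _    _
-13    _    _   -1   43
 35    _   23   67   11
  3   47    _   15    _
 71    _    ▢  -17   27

Column 1 is complete and sums to 115; that is the magic constant.
Using row 3: 35 + 23 + 67 + 11 + ? → (3,2) = 115 − 136 = -21.
Using column 4: -1 + 67 + 15 + (-17) + ? → (1,4) = 115 − 64 = 51.
Main diagonal must total 115; the given cells sum to 84, so (2,2) = 31.
The remaining cell in anti-diagonal is (1,5) = 115 − 140 = -25.
Using row 1: 19 + 63 + 51 + (-25) + ? → (1,3) = 115 − 108 = 7.
Row 2 needs 115; the known cells sum to 60, so (2,3) = 55.
The remaining cell in column 2 is (5,2) = 115 − 120 = -5.
Using column 5: -25 + 43 + 11 + 27 + ? → (4,5) = 115 − 56 = 59.
Row 4: 3 + 47 + 15 + 59 + ? = 115, so (4,3) = -9.
The remaining cell in row 5 is (5,3) = 115 − 76 = 39.

39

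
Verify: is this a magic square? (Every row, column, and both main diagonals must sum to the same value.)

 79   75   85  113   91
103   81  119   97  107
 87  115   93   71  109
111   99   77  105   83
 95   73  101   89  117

Row 1: 79 + 75 + 85 + 113 + 91 = 443.
Row 2: 103 + 81 + 119 + 97 + 107 = 507.
Row 3: 87 + 115 + 93 + 71 + 109 = 475.
Row 4: 111 + 99 + 77 + 105 + 83 = 475.
Row 5: 95 + 73 + 101 + 89 + 117 = 475.
Column 1: 79 + 103 + 87 + 111 + 95 = 475.
Column 2: 75 + 81 + 115 + 99 + 73 = 443.
Column 3: 85 + 119 + 93 + 77 + 101 = 475.
Column 4: 113 + 97 + 71 + 105 + 89 = 475.
Column 5: 91 + 107 + 109 + 83 + 117 = 507.
Main diagonal: 79 + 81 + 93 + 105 + 117 = 475.
Anti-diagonal: 91 + 97 + 93 + 99 + 95 = 475.

No — row 2 sums to 507 but column 1 sums to 475.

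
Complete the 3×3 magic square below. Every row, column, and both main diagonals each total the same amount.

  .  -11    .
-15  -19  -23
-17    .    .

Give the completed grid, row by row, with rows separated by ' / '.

Row 2 is already complete: -15 + -19 + -23 = -57, so that is the magic constant.
Column 1: -15 + (-17) + ? = -57, so (1,1) = -25.
From column 2, -57 − (-11 + (-19)) gives (3,2) = -27.
Using main diagonal: -25 + (-19) + ? → (3,3) = -57 − (-44) = -13.
Anti-diagonal must total -57; the given cells sum to -36, so (1,3) = -21.

-25 -11 -21 / -15 -19 -23 / -17 -27 -13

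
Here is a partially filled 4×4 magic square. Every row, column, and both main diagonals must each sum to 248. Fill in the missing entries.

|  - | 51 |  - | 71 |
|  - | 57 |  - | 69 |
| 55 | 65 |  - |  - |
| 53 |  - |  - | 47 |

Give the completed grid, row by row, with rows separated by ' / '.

From column 2, 248 − (51 + 57 + 65) gives (4,2) = 75.
Column 4: 71 + 69 + 47 + ? = 248, so (3,4) = 61.
The remaining cell in anti-diagonal is (2,3) = 248 − 189 = 59.
From row 2, 248 − (57 + 59 + 69) gives (2,1) = 63.
Using row 3: 55 + 65 + 61 + ? → (3,3) = 248 − 181 = 67.
The remaining cell in row 4 is (4,3) = 248 − 175 = 73.
Column 1 must total 248; the given cells sum to 171, so (1,1) = 77.
Column 3 must total 248; the given cells sum to 199, so (1,3) = 49.

77 51 49 71 / 63 57 59 69 / 55 65 67 61 / 53 75 73 47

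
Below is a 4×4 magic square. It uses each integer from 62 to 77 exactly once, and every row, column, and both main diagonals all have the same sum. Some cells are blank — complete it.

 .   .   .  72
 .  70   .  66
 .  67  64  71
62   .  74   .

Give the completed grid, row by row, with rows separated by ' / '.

The entries are 62 through 77, which sum to 1112, so each line sums to 1112/4 = 278.
Using row 3: 67 + 64 + 71 + ? → (3,1) = 278 − 202 = 76.
Using column 4: 72 + 66 + 71 + ? → (4,4) = 278 − 209 = 69.
Main diagonal must total 278; the given cells sum to 203, so (1,1) = 75.
Anti-diagonal must total 278; the given cells sum to 201, so (2,3) = 77.
Row 2 needs 278; the known cells sum to 213, so (2,1) = 65.
Row 4 needs 278; the known cells sum to 205, so (4,2) = 73.
Column 2 needs 278; the known cells sum to 210, so (1,2) = 68.
Using column 3: 77 + 64 + 74 + ? → (1,3) = 278 − 215 = 63.

75 68 63 72 / 65 70 77 66 / 76 67 64 71 / 62 73 74 69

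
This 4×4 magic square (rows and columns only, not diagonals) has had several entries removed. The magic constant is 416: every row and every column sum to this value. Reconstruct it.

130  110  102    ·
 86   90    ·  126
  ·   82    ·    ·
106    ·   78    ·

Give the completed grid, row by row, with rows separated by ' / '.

The remaining cell in row 1 is (1,4) = 416 − 342 = 74.
Row 2: 86 + 90 + 126 + ? = 416, so (2,3) = 114.
Using column 1: 130 + 86 + 106 + ? → (3,1) = 416 − 322 = 94.
The remaining cell in column 2 is (4,2) = 416 − 282 = 134.
Using column 3: 102 + 114 + 78 + ? → (3,3) = 416 − 294 = 122.
Using row 3: 94 + 82 + 122 + ? → (3,4) = 416 − 298 = 118.
The remaining cell in row 4 is (4,4) = 416 − 318 = 98.

130 110 102 74 / 86 90 114 126 / 94 82 122 118 / 106 134 78 98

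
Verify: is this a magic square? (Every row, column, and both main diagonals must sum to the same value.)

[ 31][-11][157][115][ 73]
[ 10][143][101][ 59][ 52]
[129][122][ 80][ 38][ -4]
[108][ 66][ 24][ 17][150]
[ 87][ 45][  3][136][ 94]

Row 1: 31 + (-11) + 157 + 115 + 73 = 365.
Row 2: 10 + 143 + 101 + 59 + 52 = 365.
Row 3: 129 + 122 + 80 + 38 + (-4) = 365.
Row 4: 108 + 66 + 24 + 17 + 150 = 365.
Row 5: 87 + 45 + 3 + 136 + 94 = 365.
Column 1: 31 + 10 + 129 + 108 + 87 = 365.
Column 2: -11 + 143 + 122 + 66 + 45 = 365.
Column 3: 157 + 101 + 80 + 24 + 3 = 365.
Column 4: 115 + 59 + 38 + 17 + 136 = 365.
Column 5: 73 + 52 + (-4) + 150 + 94 = 365.
Main diagonal: 31 + 143 + 80 + 17 + 94 = 365.
Anti-diagonal: 73 + 59 + 80 + 66 + 87 = 365.
All lines sum to 365.

Yes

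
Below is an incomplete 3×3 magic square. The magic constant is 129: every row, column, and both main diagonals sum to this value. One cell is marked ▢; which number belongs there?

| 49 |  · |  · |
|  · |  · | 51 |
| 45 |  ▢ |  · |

From column 1, 129 − (49 + 45) gives (2,1) = 35.
The remaining cell in row 2 is (2,2) = 129 − 86 = 43.
Main diagonal needs 129; the known cells sum to 92, so (3,3) = 37.
Anti-diagonal: 43 + 45 + ? = 129, so (1,3) = 41.
Row 1 needs 129; the known cells sum to 90, so (1,2) = 39.
Row 3: 45 + 37 + ? = 129, so (3,2) = 47.

47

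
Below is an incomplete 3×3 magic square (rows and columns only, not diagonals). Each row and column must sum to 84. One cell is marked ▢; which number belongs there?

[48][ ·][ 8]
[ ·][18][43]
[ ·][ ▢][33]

38

Row 1 must total 84; the given cells sum to 56, so (1,2) = 28.
Row 2 must total 84; the given cells sum to 61, so (2,1) = 23.
Column 1 needs 84; the known cells sum to 71, so (3,1) = 13.
Column 2 needs 84; the known cells sum to 46, so (3,2) = 38.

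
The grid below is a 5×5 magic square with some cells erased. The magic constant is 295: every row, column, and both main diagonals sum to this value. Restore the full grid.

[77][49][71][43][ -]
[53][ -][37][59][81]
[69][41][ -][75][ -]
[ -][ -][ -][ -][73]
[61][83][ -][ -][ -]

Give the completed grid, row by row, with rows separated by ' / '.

77 49 71 43 55 / 53 65 37 59 81 / 69 41 63 75 47 / 35 57 79 51 73 / 61 83 45 67 39

Using row 1: 77 + 49 + 71 + 43 + ? → (1,5) = 295 − 240 = 55.
Row 2: 53 + 37 + 59 + 81 + ? = 295, so (2,2) = 65.
From column 1, 295 − (77 + 53 + 69 + 61) gives (4,1) = 35.
Using column 2: 49 + 65 + 41 + 83 + ? → (4,2) = 295 − 238 = 57.
The remaining cell in anti-diagonal is (3,3) = 295 − 232 = 63.
Row 3 needs 295; the known cells sum to 248, so (3,5) = 47.
The remaining cell in column 5 is (5,5) = 295 − 256 = 39.
Main diagonal: 77 + 65 + 63 + 39 + ? = 295, so (4,4) = 51.
From row 4, 295 − (35 + 57 + 51 + 73) gives (4,3) = 79.
Using column 3: 71 + 37 + 63 + 79 + ? → (5,3) = 295 − 250 = 45.
Column 4 needs 295; the known cells sum to 228, so (5,4) = 67.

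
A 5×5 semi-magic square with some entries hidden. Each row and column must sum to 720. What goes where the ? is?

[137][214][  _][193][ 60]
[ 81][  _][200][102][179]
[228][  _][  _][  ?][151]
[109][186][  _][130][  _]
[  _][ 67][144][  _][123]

74

Using row 1: 137 + 214 + 193 + 60 + ? → (1,3) = 720 − 604 = 116.
The remaining cell in row 2 is (2,2) = 720 − 562 = 158.
Column 1 must total 720; the given cells sum to 555, so (5,1) = 165.
Using column 2: 214 + 158 + 186 + 67 + ? → (3,2) = 720 − 625 = 95.
Column 5 must total 720; the given cells sum to 513, so (4,5) = 207.
Using row 4: 109 + 186 + 130 + 207 + ? → (4,3) = 720 − 632 = 88.
Row 5: 165 + 67 + 144 + 123 + ? = 720, so (5,4) = 221.
The remaining cell in column 3 is (3,3) = 720 − 548 = 172.
Using column 4: 193 + 102 + 130 + 221 + ? → (3,4) = 720 − 646 = 74.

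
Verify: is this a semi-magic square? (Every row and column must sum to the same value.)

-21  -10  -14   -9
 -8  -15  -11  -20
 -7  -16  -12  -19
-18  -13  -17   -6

Row 1: -21 + (-10) + (-14) + (-9) = -54.
Row 2: -8 + (-15) + (-11) + (-20) = -54.
Row 3: -7 + (-16) + (-12) + (-19) = -54.
Row 4: -18 + (-13) + (-17) + (-6) = -54.
Column 1: -21 + (-8) + (-7) + (-18) = -54.
Column 2: -10 + (-15) + (-16) + (-13) = -54.
Column 3: -14 + (-11) + (-12) + (-17) = -54.
Column 4: -9 + (-20) + (-19) + (-6) = -54.
All lines sum to -54.

Yes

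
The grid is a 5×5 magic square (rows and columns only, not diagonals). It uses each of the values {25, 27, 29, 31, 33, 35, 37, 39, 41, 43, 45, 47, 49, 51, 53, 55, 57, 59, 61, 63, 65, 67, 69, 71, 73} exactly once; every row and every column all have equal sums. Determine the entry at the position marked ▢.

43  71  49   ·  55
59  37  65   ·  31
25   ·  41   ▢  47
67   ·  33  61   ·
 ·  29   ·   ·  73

69

The 25 entries sum to 1225, so each line sums to 1225/5 = 245.
From row 1, 245 − (43 + 71 + 49 + 55) gives (1,4) = 27.
Row 2 needs 245; the known cells sum to 192, so (2,4) = 53.
Column 1: 43 + 59 + 25 + 67 + ? = 245, so (5,1) = 51.
Column 3: 49 + 65 + 41 + 33 + ? = 245, so (5,3) = 57.
From column 5, 245 − (55 + 31 + 47 + 73) gives (4,5) = 39.
Using row 4: 67 + 33 + 61 + 39 + ? → (4,2) = 245 − 200 = 45.
From row 5, 245 − (51 + 29 + 57 + 73) gives (5,4) = 35.
Column 2: 71 + 37 + 45 + 29 + ? = 245, so (3,2) = 63.
From column 4, 245 − (27 + 53 + 61 + 35) gives (3,4) = 69.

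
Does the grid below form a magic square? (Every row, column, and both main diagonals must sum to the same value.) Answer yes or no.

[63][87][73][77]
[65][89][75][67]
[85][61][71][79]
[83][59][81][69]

No — anti-diagonal sums to 296 but main diagonal sums to 292.

Row 1: 63 + 87 + 73 + 77 = 300.
Row 2: 65 + 89 + 75 + 67 = 296.
Row 3: 85 + 61 + 71 + 79 = 296.
Row 4: 83 + 59 + 81 + 69 = 292.
Column 1: 63 + 65 + 85 + 83 = 296.
Column 2: 87 + 89 + 61 + 59 = 296.
Column 3: 73 + 75 + 71 + 81 = 300.
Column 4: 77 + 67 + 79 + 69 = 292.
Main diagonal: 63 + 89 + 71 + 69 = 292.
Anti-diagonal: 77 + 75 + 61 + 83 = 296.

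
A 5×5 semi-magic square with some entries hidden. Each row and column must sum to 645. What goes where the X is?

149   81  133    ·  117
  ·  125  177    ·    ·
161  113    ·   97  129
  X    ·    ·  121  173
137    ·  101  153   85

From row 1, 645 − (149 + 81 + 133 + 117) gives (1,4) = 165.
From row 3, 645 − (161 + 113 + 97 + 129) gives (3,3) = 145.
Row 5: 137 + 101 + 153 + 85 + ? = 645, so (5,2) = 169.
The remaining cell in column 2 is (4,2) = 645 − 488 = 157.
From column 3, 645 − (133 + 177 + 145 + 101) gives (4,3) = 89.
Column 4: 165 + 97 + 121 + 153 + ? = 645, so (2,4) = 109.
From column 5, 645 − (117 + 129 + 173 + 85) gives (2,5) = 141.
Using row 2: 125 + 177 + 109 + 141 + ? → (2,1) = 645 − 552 = 93.
Row 4: 157 + 89 + 121 + 173 + ? = 645, so (4,1) = 105.

105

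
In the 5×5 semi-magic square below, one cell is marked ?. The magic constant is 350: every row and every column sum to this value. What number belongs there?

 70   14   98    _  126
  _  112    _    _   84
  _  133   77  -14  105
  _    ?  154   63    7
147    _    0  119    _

35

Using row 1: 70 + 14 + 98 + 126 + ? → (1,4) = 350 − 308 = 42.
Row 3 needs 350; the known cells sum to 301, so (3,1) = 49.
Column 3 needs 350; the known cells sum to 329, so (2,3) = 21.
Column 4 must total 350; the given cells sum to 210, so (2,4) = 140.
Column 5 needs 350; the known cells sum to 322, so (5,5) = 28.
Using row 2: 112 + 21 + 140 + 84 + ? → (2,1) = 350 − 357 = -7.
Using row 5: 147 + 0 + 119 + 28 + ? → (5,2) = 350 − 294 = 56.
Column 1 needs 350; the known cells sum to 259, so (4,1) = 91.
Column 2 must total 350; the given cells sum to 315, so (4,2) = 35.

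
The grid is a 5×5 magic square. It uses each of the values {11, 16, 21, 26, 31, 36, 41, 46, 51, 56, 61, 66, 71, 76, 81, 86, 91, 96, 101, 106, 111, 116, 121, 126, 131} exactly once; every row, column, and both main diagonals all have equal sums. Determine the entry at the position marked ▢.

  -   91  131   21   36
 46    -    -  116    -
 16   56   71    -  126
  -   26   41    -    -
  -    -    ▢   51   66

The 25 entries sum to 1775, so each line sums to 1775/5 = 355.
Using row 1: 91 + 131 + 21 + 36 + ? → (1,1) = 355 − 279 = 76.
Row 3: 16 + 56 + 71 + 126 + ? = 355, so (3,4) = 86.
From column 4, 355 − (21 + 116 + 86 + 51) gives (4,4) = 81.
The remaining cell in main diagonal is (2,2) = 355 − 294 = 61.
The remaining cell in anti-diagonal is (5,1) = 355 − 249 = 106.
From column 1, 355 − (76 + 46 + 16 + 106) gives (4,1) = 111.
From column 2, 355 − (91 + 61 + 56 + 26) gives (5,2) = 121.
The remaining cell in row 4 is (4,5) = 355 − 259 = 96.
Row 5: 106 + 121 + 51 + 66 + ? = 355, so (5,3) = 11.

11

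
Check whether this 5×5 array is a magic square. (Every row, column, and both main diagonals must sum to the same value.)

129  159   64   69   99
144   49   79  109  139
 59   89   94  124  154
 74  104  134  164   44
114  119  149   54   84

Yes

Row 1: 129 + 159 + 64 + 69 + 99 = 520.
Row 2: 144 + 49 + 79 + 109 + 139 = 520.
Row 3: 59 + 89 + 94 + 124 + 154 = 520.
Row 4: 74 + 104 + 134 + 164 + 44 = 520.
Row 5: 114 + 119 + 149 + 54 + 84 = 520.
Column 1: 129 + 144 + 59 + 74 + 114 = 520.
Column 2: 159 + 49 + 89 + 104 + 119 = 520.
Column 3: 64 + 79 + 94 + 134 + 149 = 520.
Column 4: 69 + 109 + 124 + 164 + 54 = 520.
Column 5: 99 + 139 + 154 + 44 + 84 = 520.
Main diagonal: 129 + 49 + 94 + 164 + 84 = 520.
Anti-diagonal: 99 + 109 + 94 + 104 + 114 = 520.
All lines sum to 520.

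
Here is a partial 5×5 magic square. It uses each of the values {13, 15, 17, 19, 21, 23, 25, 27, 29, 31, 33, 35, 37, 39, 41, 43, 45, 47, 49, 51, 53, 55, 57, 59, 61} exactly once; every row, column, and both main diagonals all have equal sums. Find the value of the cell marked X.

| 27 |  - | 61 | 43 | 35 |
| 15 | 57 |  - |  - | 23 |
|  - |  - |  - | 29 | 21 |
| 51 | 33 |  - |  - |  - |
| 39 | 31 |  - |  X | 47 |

55

The 25 entries sum to 925, so each line sums to 925/5 = 185.
Row 1 must total 185; the given cells sum to 166, so (1,2) = 19.
From column 1, 185 − (27 + 15 + 51 + 39) gives (3,1) = 53.
Column 2 needs 185; the known cells sum to 140, so (3,2) = 45.
Column 5: 35 + 23 + 21 + 47 + ? = 185, so (4,5) = 59.
Row 3: 53 + 45 + 29 + 21 + ? = 185, so (3,3) = 37.
From main diagonal, 185 − (27 + 57 + 37 + 47) gives (4,4) = 17.
The remaining cell in anti-diagonal is (2,4) = 185 − 144 = 41.
From row 2, 185 − (15 + 57 + 41 + 23) gives (2,3) = 49.
From row 4, 185 − (51 + 33 + 17 + 59) gives (4,3) = 25.
The remaining cell in column 3 is (5,3) = 185 − 172 = 13.
The remaining cell in column 4 is (5,4) = 185 − 130 = 55.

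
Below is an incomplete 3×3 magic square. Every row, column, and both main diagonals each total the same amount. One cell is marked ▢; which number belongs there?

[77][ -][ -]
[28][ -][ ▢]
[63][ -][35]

84

Column 1 is complete and sums to 168; that is the magic constant.
Row 3 must total 168; the given cells sum to 98, so (3,2) = 70.
From main diagonal, 168 − (77 + 35) gives (2,2) = 56.
Using anti-diagonal: 56 + 63 + ? → (1,3) = 168 − 119 = 49.
Row 1 must total 168; the given cells sum to 126, so (1,2) = 42.
Row 2 must total 168; the given cells sum to 84, so (2,3) = 84.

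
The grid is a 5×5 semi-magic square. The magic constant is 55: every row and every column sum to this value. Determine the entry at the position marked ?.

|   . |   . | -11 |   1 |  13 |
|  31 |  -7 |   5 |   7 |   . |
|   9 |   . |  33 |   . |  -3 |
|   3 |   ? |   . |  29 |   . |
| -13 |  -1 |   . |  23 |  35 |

From row 2, 55 − (31 + (-7) + 5 + 7) gives (2,5) = 19.
Using row 5: -13 + (-1) + 23 + 35 + ? → (5,3) = 55 − 44 = 11.
Column 1: 31 + 9 + 3 + (-13) + ? = 55, so (1,1) = 25.
Column 3 needs 55; the known cells sum to 38, so (4,3) = 17.
Column 4 needs 55; the known cells sum to 60, so (3,4) = -5.
Column 5 must total 55; the given cells sum to 64, so (4,5) = -9.
The remaining cell in row 1 is (1,2) = 55 − 28 = 27.
Row 3: 9 + 33 + (-5) + (-3) + ? = 55, so (3,2) = 21.
From row 4, 55 − (3 + 17 + 29 + (-9)) gives (4,2) = 15.

15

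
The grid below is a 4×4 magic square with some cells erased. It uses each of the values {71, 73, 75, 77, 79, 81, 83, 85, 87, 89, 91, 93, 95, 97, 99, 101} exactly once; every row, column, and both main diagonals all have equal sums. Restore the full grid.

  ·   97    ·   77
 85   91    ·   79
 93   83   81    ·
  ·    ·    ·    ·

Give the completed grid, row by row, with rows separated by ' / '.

71 97 99 77 / 85 91 89 79 / 93 83 81 87 / 95 73 75 101

The 16 entries sum to 1376, so each line sums to 1376/4 = 344.
Using row 2: 85 + 91 + 79 + ? → (2,3) = 344 − 255 = 89.
Row 3 must total 344; the given cells sum to 257, so (3,4) = 87.
Column 2: 97 + 91 + 83 + ? = 344, so (4,2) = 73.
Column 4 must total 344; the given cells sum to 243, so (4,4) = 101.
Main diagonal needs 344; the known cells sum to 273, so (1,1) = 71.
Using anti-diagonal: 77 + 89 + 83 + ? → (4,1) = 344 − 249 = 95.
Row 1 must total 344; the given cells sum to 245, so (1,3) = 99.
The remaining cell in row 4 is (4,3) = 344 − 269 = 75.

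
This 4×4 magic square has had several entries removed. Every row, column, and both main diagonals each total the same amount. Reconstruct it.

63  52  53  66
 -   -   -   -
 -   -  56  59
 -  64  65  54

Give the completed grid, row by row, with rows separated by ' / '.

Row 1 is already complete: 63 + 52 + 53 + 66 = 234, so that is the magic constant.
Row 4 needs 234; the known cells sum to 183, so (4,1) = 51.
From column 3, 234 − (53 + 56 + 65) gives (2,3) = 60.
From column 4, 234 − (66 + 59 + 54) gives (2,4) = 55.
Main diagonal: 63 + 56 + 54 + ? = 234, so (2,2) = 61.
Using anti-diagonal: 66 + 60 + 51 + ? → (3,2) = 234 − 177 = 57.
Using row 2: 61 + 60 + 55 + ? → (2,1) = 234 − 176 = 58.
Using row 3: 57 + 56 + 59 + ? → (3,1) = 234 − 172 = 62.

63 52 53 66 / 58 61 60 55 / 62 57 56 59 / 51 64 65 54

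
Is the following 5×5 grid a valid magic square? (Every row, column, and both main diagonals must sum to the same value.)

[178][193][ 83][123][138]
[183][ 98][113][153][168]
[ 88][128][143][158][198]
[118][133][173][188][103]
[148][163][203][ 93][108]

Row 1: 178 + 193 + 83 + 123 + 138 = 715.
Row 2: 183 + 98 + 113 + 153 + 168 = 715.
Row 3: 88 + 128 + 143 + 158 + 198 = 715.
Row 4: 118 + 133 + 173 + 188 + 103 = 715.
Row 5: 148 + 163 + 203 + 93 + 108 = 715.
Column 1: 178 + 183 + 88 + 118 + 148 = 715.
Column 2: 193 + 98 + 128 + 133 + 163 = 715.
Column 3: 83 + 113 + 143 + 173 + 203 = 715.
Column 4: 123 + 153 + 158 + 188 + 93 = 715.
Column 5: 138 + 168 + 198 + 103 + 108 = 715.
Main diagonal: 178 + 98 + 143 + 188 + 108 = 715.
Anti-diagonal: 138 + 153 + 143 + 133 + 148 = 715.
All lines sum to 715.

Yes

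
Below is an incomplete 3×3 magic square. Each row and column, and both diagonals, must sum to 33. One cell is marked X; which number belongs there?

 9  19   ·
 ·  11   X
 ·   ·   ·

15

Row 1 needs 33; the known cells sum to 28, so (1,3) = 5.
Using column 2: 19 + 11 + ? → (3,2) = 33 − 30 = 3.
Main diagonal: 9 + 11 + ? = 33, so (3,3) = 13.
From anti-diagonal, 33 − (5 + 11) gives (3,1) = 17.
The remaining cell in column 1 is (2,1) = 33 − 26 = 7.
Using column 3: 5 + 13 + ? → (2,3) = 33 − 18 = 15.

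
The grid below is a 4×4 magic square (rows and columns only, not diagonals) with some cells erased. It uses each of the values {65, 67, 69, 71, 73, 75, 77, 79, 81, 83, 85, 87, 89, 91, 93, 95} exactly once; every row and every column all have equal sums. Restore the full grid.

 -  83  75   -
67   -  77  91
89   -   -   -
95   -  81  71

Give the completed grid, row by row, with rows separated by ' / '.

The 16 entries sum to 1280, so each line sums to 1280/4 = 320.
Using row 2: 67 + 77 + 91 + ? → (2,2) = 320 − 235 = 85.
Row 4 needs 320; the known cells sum to 247, so (4,2) = 73.
Column 1: 67 + 89 + 95 + ? = 320, so (1,1) = 69.
From column 2, 320 − (83 + 85 + 73) gives (3,2) = 79.
Using column 3: 75 + 77 + 81 + ? → (3,3) = 320 − 233 = 87.
Using row 1: 69 + 83 + 75 + ? → (1,4) = 320 − 227 = 93.
Row 3 needs 320; the known cells sum to 255, so (3,4) = 65.

69 83 75 93 / 67 85 77 91 / 89 79 87 65 / 95 73 81 71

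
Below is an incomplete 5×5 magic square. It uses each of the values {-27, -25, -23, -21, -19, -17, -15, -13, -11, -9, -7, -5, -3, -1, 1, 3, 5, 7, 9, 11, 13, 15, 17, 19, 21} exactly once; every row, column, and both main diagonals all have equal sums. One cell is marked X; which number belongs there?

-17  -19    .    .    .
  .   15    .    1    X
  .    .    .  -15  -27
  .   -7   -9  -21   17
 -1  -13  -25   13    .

-11

The 25 entries sum to -75, so each line sums to -75/5 = -15.
Row 4 needs -15; the known cells sum to -20, so (4,1) = 5.
Row 5 needs -15; the known cells sum to -26, so (5,5) = 11.
From column 2, -15 − (-19 + 15 + (-7) + (-13)) gives (3,2) = 9.
Column 4: 1 + (-15) + (-21) + 13 + ? = -15, so (1,4) = 7.
Main diagonal: -17 + 15 + (-21) + 11 + ? = -15, so (3,3) = -3.
Anti-diagonal must total -15; the given cells sum to -10, so (1,5) = -5.
From row 1, -15 − (-17 + (-19) + 7 + (-5)) gives (1,3) = 19.
The remaining cell in row 3 is (3,1) = -15 − (-36) = 21.
From column 1, -15 − (-17 + 21 + 5 + (-1)) gives (2,1) = -23.
The remaining cell in column 3 is (2,3) = -15 − (-18) = 3.
From column 5, -15 − (-5 + (-27) + 17 + 11) gives (2,5) = -11.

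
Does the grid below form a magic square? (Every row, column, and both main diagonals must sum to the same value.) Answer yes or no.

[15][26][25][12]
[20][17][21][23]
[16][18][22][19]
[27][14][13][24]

Row 1: 15 + 26 + 25 + 12 = 78.
Row 2: 20 + 17 + 21 + 23 = 81.
Row 3: 16 + 18 + 22 + 19 = 75.
Row 4: 27 + 14 + 13 + 24 = 78.
Column 1: 15 + 20 + 16 + 27 = 78.
Column 2: 26 + 17 + 18 + 14 = 75.
Column 3: 25 + 21 + 22 + 13 = 81.
Column 4: 12 + 23 + 19 + 24 = 78.
Main diagonal: 15 + 17 + 22 + 24 = 78.
Anti-diagonal: 12 + 21 + 18 + 27 = 78.

No — anti-diagonal sums to 78 but row 2 sums to 81.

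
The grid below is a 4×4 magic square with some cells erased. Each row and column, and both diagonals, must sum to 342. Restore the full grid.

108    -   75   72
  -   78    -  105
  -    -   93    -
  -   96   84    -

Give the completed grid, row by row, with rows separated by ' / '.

108 87 75 72 / 69 78 90 105 / 66 81 93 102 / 99 96 84 63

From row 1, 342 − (108 + 75 + 72) gives (1,2) = 87.
Using column 2: 87 + 78 + 96 + ? → (3,2) = 342 − 261 = 81.
The remaining cell in column 3 is (2,3) = 342 − 252 = 90.
Main diagonal must total 342; the given cells sum to 279, so (4,4) = 63.
From anti-diagonal, 342 − (72 + 90 + 81) gives (4,1) = 99.
From row 2, 342 − (78 + 90 + 105) gives (2,1) = 69.
From column 1, 342 − (108 + 69 + 99) gives (3,1) = 66.
From column 4, 342 − (72 + 105 + 63) gives (3,4) = 102.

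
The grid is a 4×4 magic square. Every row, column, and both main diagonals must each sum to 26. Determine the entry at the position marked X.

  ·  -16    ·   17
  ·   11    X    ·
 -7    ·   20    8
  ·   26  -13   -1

The remaining cell in row 3 is (3,2) = 26 − 21 = 5.
Row 4 needs 26; the known cells sum to 12, so (4,1) = 14.
From column 4, 26 − (17 + 8 + (-1)) gives (2,4) = 2.
The remaining cell in main diagonal is (1,1) = 26 − 30 = -4.
Anti-diagonal needs 26; the known cells sum to 36, so (2,3) = -10.

-10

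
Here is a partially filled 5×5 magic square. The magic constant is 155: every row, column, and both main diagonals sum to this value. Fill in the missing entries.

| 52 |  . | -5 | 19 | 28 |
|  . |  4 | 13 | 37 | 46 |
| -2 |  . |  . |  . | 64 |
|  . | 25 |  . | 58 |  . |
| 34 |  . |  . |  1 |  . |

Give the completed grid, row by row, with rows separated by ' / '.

Row 1: 52 + (-5) + 19 + 28 + ? = 155, so (1,2) = 61.
Using row 2: 4 + 13 + 37 + 46 + ? → (2,1) = 155 − 100 = 55.
Column 1: 52 + 55 + (-2) + 34 + ? = 155, so (4,1) = 16.
Using column 4: 19 + 37 + 58 + 1 + ? → (3,4) = 155 − 115 = 40.
From anti-diagonal, 155 − (28 + 37 + 25 + 34) gives (3,3) = 31.
Using row 3: -2 + 31 + 40 + 64 + ? → (3,2) = 155 − 133 = 22.
Column 2: 61 + 4 + 22 + 25 + ? = 155, so (5,2) = 43.
Main diagonal: 52 + 4 + 31 + 58 + ? = 155, so (5,5) = 10.
Using row 5: 34 + 43 + 1 + 10 + ? → (5,3) = 155 − 88 = 67.
Column 3 needs 155; the known cells sum to 106, so (4,3) = 49.
The remaining cell in column 5 is (4,5) = 155 − 148 = 7.

52 61 -5 19 28 / 55 4 13 37 46 / -2 22 31 40 64 / 16 25 49 58 7 / 34 43 67 1 10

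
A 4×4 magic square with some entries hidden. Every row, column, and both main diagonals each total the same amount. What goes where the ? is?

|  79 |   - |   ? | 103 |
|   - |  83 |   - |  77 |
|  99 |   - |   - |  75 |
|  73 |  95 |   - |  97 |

Column 4 is complete and sums to 352; that is the magic constant.
Row 4 must total 352; the given cells sum to 265, so (4,3) = 87.
The remaining cell in column 1 is (2,1) = 352 − 251 = 101.
Main diagonal: 79 + 83 + 97 + ? = 352, so (3,3) = 93.
Using row 2: 101 + 83 + 77 + ? → (2,3) = 352 − 261 = 91.
Using row 3: 99 + 93 + 75 + ? → (3,2) = 352 − 267 = 85.
From column 2, 352 − (83 + 85 + 95) gives (1,2) = 89.
Column 3 must total 352; the given cells sum to 271, so (1,3) = 81.

81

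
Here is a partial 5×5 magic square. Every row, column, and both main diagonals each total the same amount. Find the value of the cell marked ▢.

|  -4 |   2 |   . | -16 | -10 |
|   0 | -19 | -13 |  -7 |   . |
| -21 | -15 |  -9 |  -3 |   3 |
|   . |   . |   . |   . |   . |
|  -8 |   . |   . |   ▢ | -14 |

Row 3 is complete and sums to -45; that is the magic constant.
Row 1 needs -45; the known cells sum to -28, so (1,3) = -17.
Row 2: 0 + (-19) + (-13) + (-7) + ? = -45, so (2,5) = -6.
Column 1: -4 + 0 + (-21) + (-8) + ? = -45, so (4,1) = -12.
Column 5 must total -45; the given cells sum to -27, so (4,5) = -18.
Main diagonal: -4 + (-19) + (-9) + (-14) + ? = -45, so (4,4) = 1.
Anti-diagonal must total -45; the given cells sum to -34, so (4,2) = -11.
The remaining cell in row 4 is (4,3) = -45 − (-40) = -5.
The remaining cell in column 2 is (5,2) = -45 − (-43) = -2.
Column 3 needs -45; the known cells sum to -44, so (5,3) = -1.
Column 4: -16 + (-7) + (-3) + 1 + ? = -45, so (5,4) = -20.

-20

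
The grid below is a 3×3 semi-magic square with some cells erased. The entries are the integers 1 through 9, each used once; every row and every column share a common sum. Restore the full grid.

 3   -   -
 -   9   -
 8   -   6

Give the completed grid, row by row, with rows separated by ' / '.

The entries are 1 through 9, which sum to 45, so each line sums to 45/3 = 15.
Row 3 needs 15; the known cells sum to 14, so (3,2) = 1.
Column 1 must total 15; the given cells sum to 11, so (2,1) = 4.
Column 2 needs 15; the known cells sum to 10, so (1,2) = 5.
Row 1 needs 15; the known cells sum to 8, so (1,3) = 7.
From row 2, 15 − (4 + 9) gives (2,3) = 2.

3 5 7 / 4 9 2 / 8 1 6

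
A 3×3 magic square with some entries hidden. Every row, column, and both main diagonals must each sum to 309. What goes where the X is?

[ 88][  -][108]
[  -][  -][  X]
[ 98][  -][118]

83

Row 1 must total 309; the given cells sum to 196, so (1,2) = 113.
Row 3: 98 + 118 + ? = 309, so (3,2) = 93.
The remaining cell in column 1 is (2,1) = 309 − 186 = 123.
Column 2 must total 309; the given cells sum to 206, so (2,2) = 103.
Using column 3: 108 + 118 + ? → (2,3) = 309 − 226 = 83.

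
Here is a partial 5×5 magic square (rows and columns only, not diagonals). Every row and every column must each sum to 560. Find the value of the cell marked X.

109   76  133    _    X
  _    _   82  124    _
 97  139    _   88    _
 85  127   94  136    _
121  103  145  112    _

142

Row 4 must total 560; the given cells sum to 442, so (4,5) = 118.
Row 5: 121 + 103 + 145 + 112 + ? = 560, so (5,5) = 79.
Column 1: 109 + 97 + 85 + 121 + ? = 560, so (2,1) = 148.
Using column 2: 76 + 139 + 127 + 103 + ? → (2,2) = 560 − 445 = 115.
The remaining cell in column 3 is (3,3) = 560 − 454 = 106.
Using column 4: 124 + 88 + 136 + 112 + ? → (1,4) = 560 − 460 = 100.
From row 1, 560 − (109 + 76 + 133 + 100) gives (1,5) = 142.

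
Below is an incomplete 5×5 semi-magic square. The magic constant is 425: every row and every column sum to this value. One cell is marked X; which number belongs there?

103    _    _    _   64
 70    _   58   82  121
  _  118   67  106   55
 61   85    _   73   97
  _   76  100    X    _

49

Row 2 needs 425; the known cells sum to 331, so (2,2) = 94.
Using row 3: 118 + 67 + 106 + 55 + ? → (3,1) = 425 − 346 = 79.
Using row 4: 61 + 85 + 73 + 97 + ? → (4,3) = 425 − 316 = 109.
The remaining cell in column 1 is (5,1) = 425 − 313 = 112.
Column 2: 94 + 118 + 85 + 76 + ? = 425, so (1,2) = 52.
The remaining cell in column 3 is (1,3) = 425 − 334 = 91.
Column 5 needs 425; the known cells sum to 337, so (5,5) = 88.
Row 1 must total 425; the given cells sum to 310, so (1,4) = 115.
Row 5 must total 425; the given cells sum to 376, so (5,4) = 49.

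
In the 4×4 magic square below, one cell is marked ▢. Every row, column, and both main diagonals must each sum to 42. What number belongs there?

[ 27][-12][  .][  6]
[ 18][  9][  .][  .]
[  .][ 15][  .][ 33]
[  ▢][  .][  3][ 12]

Row 1 needs 42; the known cells sum to 21, so (1,3) = 21.
Column 2: -12 + 9 + 15 + ? = 42, so (4,2) = 30.
Column 4 must total 42; the given cells sum to 51, so (2,4) = -9.
From main diagonal, 42 − (27 + 9 + 12) gives (3,3) = -6.
The remaining cell in row 2 is (2,3) = 42 − 18 = 24.
The remaining cell in row 3 is (3,1) = 42 − 42 = 0.
The remaining cell in row 4 is (4,1) = 42 − 45 = -3.

-3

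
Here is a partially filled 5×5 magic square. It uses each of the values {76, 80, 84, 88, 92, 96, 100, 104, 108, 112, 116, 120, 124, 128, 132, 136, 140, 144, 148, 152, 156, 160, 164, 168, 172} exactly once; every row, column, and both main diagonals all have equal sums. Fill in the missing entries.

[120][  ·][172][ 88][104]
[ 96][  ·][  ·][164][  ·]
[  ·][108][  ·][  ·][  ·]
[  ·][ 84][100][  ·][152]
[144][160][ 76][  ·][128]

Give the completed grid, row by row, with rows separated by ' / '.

120 136 172 88 104 / 96 132 148 164 80 / 92 108 124 140 156 / 168 84 100 116 152 / 144 160 76 112 128

The 25 entries sum to 3100, so each line sums to 3100/5 = 620.
Row 1: 120 + 172 + 88 + 104 + ? = 620, so (1,2) = 136.
Row 5: 144 + 160 + 76 + 128 + ? = 620, so (5,4) = 112.
The remaining cell in column 2 is (2,2) = 620 − 488 = 132.
Anti-diagonal needs 620; the known cells sum to 496, so (3,3) = 124.
Using column 3: 172 + 124 + 100 + 76 + ? → (2,3) = 620 − 472 = 148.
The remaining cell in main diagonal is (4,4) = 620 − 504 = 116.
From row 2, 620 − (96 + 132 + 148 + 164) gives (2,5) = 80.
Using row 4: 84 + 100 + 116 + 152 + ? → (4,1) = 620 − 452 = 168.
Column 1: 120 + 96 + 168 + 144 + ? = 620, so (3,1) = 92.
Using column 4: 88 + 164 + 116 + 112 + ? → (3,4) = 620 − 480 = 140.
Column 5: 104 + 80 + 152 + 128 + ? = 620, so (3,5) = 156.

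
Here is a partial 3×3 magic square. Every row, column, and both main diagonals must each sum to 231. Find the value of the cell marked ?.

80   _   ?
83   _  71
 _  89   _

86

Row 2 needs 231; the known cells sum to 154, so (2,2) = 77.
Column 1 must total 231; the given cells sum to 163, so (3,1) = 68.
From column 2, 231 − (77 + 89) gives (1,2) = 65.
From main diagonal, 231 − (80 + 77) gives (3,3) = 74.
Anti-diagonal must total 231; the given cells sum to 145, so (1,3) = 86.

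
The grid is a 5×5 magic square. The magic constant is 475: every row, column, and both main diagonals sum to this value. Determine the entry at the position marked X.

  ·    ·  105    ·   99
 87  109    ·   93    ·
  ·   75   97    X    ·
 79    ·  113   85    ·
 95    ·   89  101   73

119

The remaining cell in row 5 is (5,2) = 475 − 358 = 117.
Column 3 needs 475; the known cells sum to 404, so (2,3) = 71.
From main diagonal, 475 − (109 + 97 + 85 + 73) gives (1,1) = 111.
The remaining cell in anti-diagonal is (4,2) = 475 − 384 = 91.
From row 2, 475 − (87 + 109 + 71 + 93) gives (2,5) = 115.
From row 4, 475 − (79 + 91 + 113 + 85) gives (4,5) = 107.
Column 1 needs 475; the known cells sum to 372, so (3,1) = 103.
Column 2 must total 475; the given cells sum to 392, so (1,2) = 83.
Using column 5: 99 + 115 + 107 + 73 + ? → (3,5) = 475 − 394 = 81.
The remaining cell in row 1 is (1,4) = 475 − 398 = 77.
From row 3, 475 − (103 + 75 + 97 + 81) gives (3,4) = 119.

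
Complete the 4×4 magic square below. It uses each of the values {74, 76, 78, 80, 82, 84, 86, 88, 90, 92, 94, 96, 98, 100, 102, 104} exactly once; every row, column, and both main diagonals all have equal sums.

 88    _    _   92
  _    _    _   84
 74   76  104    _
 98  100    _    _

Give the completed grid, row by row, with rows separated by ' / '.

88 94 82 92 / 96 86 90 84 / 74 76 104 102 / 98 100 80 78

The 16 entries sum to 1424, so each line sums to 1424/4 = 356.
Row 3 must total 356; the given cells sum to 254, so (3,4) = 102.
The remaining cell in column 1 is (2,1) = 356 − 260 = 96.
Column 4: 92 + 84 + 102 + ? = 356, so (4,4) = 78.
The remaining cell in main diagonal is (2,2) = 356 − 270 = 86.
Anti-diagonal: 92 + 76 + 98 + ? = 356, so (2,3) = 90.
Using row 4: 98 + 100 + 78 + ? → (4,3) = 356 − 276 = 80.
The remaining cell in column 2 is (1,2) = 356 − 262 = 94.
Using column 3: 90 + 104 + 80 + ? → (1,3) = 356 − 274 = 82.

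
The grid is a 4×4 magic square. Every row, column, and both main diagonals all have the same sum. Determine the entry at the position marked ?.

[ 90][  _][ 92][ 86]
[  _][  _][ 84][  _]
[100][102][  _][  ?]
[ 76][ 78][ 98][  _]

Anti-diagonal is complete and sums to 348; that is the magic constant.
Row 1 must total 348; the given cells sum to 268, so (1,2) = 80.
Row 4 needs 348; the known cells sum to 252, so (4,4) = 96.
Column 1 must total 348; the given cells sum to 266, so (2,1) = 82.
The remaining cell in column 2 is (2,2) = 348 − 260 = 88.
From column 3, 348 − (92 + 84 + 98) gives (3,3) = 74.
Row 2: 82 + 88 + 84 + ? = 348, so (2,4) = 94.
Row 3 needs 348; the known cells sum to 276, so (3,4) = 72.

72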